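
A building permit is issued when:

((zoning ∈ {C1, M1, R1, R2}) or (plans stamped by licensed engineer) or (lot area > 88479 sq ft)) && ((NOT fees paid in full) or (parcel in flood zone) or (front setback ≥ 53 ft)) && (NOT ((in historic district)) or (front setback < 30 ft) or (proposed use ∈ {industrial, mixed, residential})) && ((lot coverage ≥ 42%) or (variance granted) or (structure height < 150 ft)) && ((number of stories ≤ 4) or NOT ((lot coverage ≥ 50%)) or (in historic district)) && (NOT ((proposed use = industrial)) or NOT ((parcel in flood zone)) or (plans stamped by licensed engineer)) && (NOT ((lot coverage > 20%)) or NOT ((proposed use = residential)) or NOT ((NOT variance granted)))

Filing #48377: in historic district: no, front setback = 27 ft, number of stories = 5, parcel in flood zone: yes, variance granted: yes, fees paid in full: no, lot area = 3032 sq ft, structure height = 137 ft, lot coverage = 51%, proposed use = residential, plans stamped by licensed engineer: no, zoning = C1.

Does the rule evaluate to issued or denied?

Atomic conditions:
  zoning ∈ {C1, M1, R1, R2}: C1 is in the set → true
  plans stamped by licensed engineer: no → false
  lot area > 88479 sq ft: 3032 > 88479 is false
  NOT fees paid in full: no → true
  parcel in flood zone: yes → true
  front setback ≥ 53 ft: 27 ≥ 53 is false
  in historic district: no → false
  front setback < 30 ft: 27 < 30 is true
  proposed use ∈ {industrial, mixed, residential}: residential is in the set → true
  lot coverage ≥ 42%: 51 ≥ 42 is true
  variance granted: yes → true
  structure height < 150 ft: 137 < 150 is true
  number of stories ≤ 4: 5 ≤ 4 is false
  lot coverage ≥ 50%: 51 ≥ 50 is true
  proposed use = industrial: residential == industrial is false
  lot coverage > 20%: 51 > 20 is true
  proposed use = residential: residential == residential is true
  NOT variance granted: yes → false
Combine:
[1] true OR false OR false = true
[2] true OR true OR false = true
[3.1] NOT false = true
[3] true OR true OR true = true
[4] true OR true OR true = true
[5.2] NOT true = false
[5] false OR false OR false = false
[6.1] NOT false = true
[6.2] NOT true = false
[6] true OR false OR false = true
[7.1] NOT true = false
[7.2] NOT true = false
[7.3] NOT false = true
[7] false OR false OR true = true
[root] true AND true AND true AND true AND false AND true AND true = false
Overall: false → denied

Denied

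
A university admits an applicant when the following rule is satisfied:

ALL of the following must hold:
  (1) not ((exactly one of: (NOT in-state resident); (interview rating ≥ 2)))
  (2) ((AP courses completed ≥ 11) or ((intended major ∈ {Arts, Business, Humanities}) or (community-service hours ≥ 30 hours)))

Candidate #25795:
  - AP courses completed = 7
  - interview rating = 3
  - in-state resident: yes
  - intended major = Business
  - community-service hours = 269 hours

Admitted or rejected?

Rejected

Atomic conditions:
  NOT in-state resident: yes → false
  interview rating ≥ 2: 3 ≥ 2 is true
  AP courses completed ≥ 11: 7 ≥ 11 is false
  intended major ∈ {Arts, Business, Humanities}: Business is in the set → true
  community-service hours ≥ 30 hours: 269 ≥ 30 is true
Combine:
[1.1] exactly-one(false, true) = true
[1] NOT true = false
[2.2] true OR true = true
[2] false OR true = true
[root] false AND true = false
Overall: false → rejected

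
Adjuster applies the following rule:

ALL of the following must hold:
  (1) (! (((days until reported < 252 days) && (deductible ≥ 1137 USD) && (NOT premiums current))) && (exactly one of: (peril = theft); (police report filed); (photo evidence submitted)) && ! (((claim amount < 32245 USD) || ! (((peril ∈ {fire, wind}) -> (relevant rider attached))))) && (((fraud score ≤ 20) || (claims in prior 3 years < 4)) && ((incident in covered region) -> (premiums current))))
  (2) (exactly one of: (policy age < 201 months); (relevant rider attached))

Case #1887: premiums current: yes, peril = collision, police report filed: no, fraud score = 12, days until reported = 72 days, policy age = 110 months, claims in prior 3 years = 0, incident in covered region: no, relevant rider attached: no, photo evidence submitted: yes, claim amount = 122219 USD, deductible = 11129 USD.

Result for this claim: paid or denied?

Atomic conditions:
  days until reported < 252 days: 72 < 252 is true
  deductible ≥ 1137 USD: 11129 ≥ 1137 is true
  NOT premiums current: yes → false
  peril = theft: collision == theft is false
  police report filed: no → false
  photo evidence submitted: yes → true
  claim amount < 32245 USD: 122219 < 32245 is false
  peril ∈ {fire, wind}: collision is not in the set → false
  relevant rider attached: no → false
  fraud score ≤ 20: 12 ≤ 20 is true
  claims in prior 3 years < 4: 0 < 4 is true
  incident in covered region: no → false
  premiums current: yes → true
  policy age < 201 months: 110 < 201 is true
Combine:
[1.1.1] true AND true AND false = false
[1.1] NOT false = true
[1.2] exactly-one(false, false, true) = true
[1.3.1.2.1] false → false (antecedent false ⇒ implication holds) = true
[1.3.1.2] NOT true = false
[1.3.1] false OR false = false
[1.3] NOT false = true
[1.4.1] true OR true = true
[1.4.2] false → true (antecedent false ⇒ implication holds) = true
[1.4] true AND true = true
[1] true AND true AND true AND true = true
[2] exactly-one(true, false) = true
[root] true AND true = true
Overall: true → paid

Paid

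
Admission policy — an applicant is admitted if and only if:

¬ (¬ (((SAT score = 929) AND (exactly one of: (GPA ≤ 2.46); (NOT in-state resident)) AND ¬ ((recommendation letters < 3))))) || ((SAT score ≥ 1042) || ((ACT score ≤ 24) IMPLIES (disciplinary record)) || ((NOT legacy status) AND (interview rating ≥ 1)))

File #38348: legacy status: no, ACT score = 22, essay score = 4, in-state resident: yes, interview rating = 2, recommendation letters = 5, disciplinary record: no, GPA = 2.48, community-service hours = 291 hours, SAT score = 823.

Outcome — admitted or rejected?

Admitted

Atomic conditions:
  SAT score = 929: 823 == 929 is false
  GPA ≤ 2.46: 2.48 ≤ 2.46 is false
  NOT in-state resident: yes → false
  recommendation letters < 3: 5 < 3 is false
  SAT score ≥ 1042: 823 ≥ 1042 is false
  ACT score ≤ 24: 22 ≤ 24 is true
  disciplinary record: no → false
  NOT legacy status: no → true
  interview rating ≥ 1: 2 ≥ 1 is true
Combine:
[1.1.1.2] exactly-one(false, false) = false
[1.1.1.3] NOT false = true
[1.1.1] false AND false AND true = false
[1.1] NOT false = true
[1] NOT true = false
[2.2] true → false = false
[2.3] true AND true = true
[2] false OR false OR true = true
[root] false OR true = true
Overall: true → admitted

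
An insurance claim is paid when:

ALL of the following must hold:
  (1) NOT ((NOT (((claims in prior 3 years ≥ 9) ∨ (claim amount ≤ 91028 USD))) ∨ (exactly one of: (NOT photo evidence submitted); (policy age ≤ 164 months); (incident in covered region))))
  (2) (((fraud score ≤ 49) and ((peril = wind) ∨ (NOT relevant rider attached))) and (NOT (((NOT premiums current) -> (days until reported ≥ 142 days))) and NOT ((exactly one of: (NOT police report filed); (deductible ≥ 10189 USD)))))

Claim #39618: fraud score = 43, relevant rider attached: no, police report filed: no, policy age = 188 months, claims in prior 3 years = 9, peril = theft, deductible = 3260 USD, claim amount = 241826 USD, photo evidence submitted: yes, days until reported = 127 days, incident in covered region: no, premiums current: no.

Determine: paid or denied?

Denied

Atomic conditions:
  claims in prior 3 years ≥ 9: 9 ≥ 9 is true
  claim amount ≤ 91028 USD: 241826 ≤ 91028 is false
  NOT photo evidence submitted: yes → false
  policy age ≤ 164 months: 188 ≤ 164 is false
  incident in covered region: no → false
  fraud score ≤ 49: 43 ≤ 49 is true
  peril = wind: theft == wind is false
  NOT relevant rider attached: no → true
  NOT premiums current: no → true
  days until reported ≥ 142 days: 127 ≥ 142 is false
  NOT police report filed: no → true
  deductible ≥ 10189 USD: 3260 ≥ 10189 is false
Combine:
[1.1.1.1] true OR false = true
[1.1.1] NOT true = false
[1.1.2] exactly-one(false, false, false) = false
[1.1] false OR false = false
[1] NOT false = true
[2.1.2] false OR true = true
[2.1] true AND true = true
[2.2.1.1] true → false = false
[2.2.1] NOT false = true
[2.2.2.1] exactly-one(true, false) = true
[2.2.2] NOT true = false
[2.2] true AND false = false
[2] true AND false = false
[root] true AND false = false
Overall: false → denied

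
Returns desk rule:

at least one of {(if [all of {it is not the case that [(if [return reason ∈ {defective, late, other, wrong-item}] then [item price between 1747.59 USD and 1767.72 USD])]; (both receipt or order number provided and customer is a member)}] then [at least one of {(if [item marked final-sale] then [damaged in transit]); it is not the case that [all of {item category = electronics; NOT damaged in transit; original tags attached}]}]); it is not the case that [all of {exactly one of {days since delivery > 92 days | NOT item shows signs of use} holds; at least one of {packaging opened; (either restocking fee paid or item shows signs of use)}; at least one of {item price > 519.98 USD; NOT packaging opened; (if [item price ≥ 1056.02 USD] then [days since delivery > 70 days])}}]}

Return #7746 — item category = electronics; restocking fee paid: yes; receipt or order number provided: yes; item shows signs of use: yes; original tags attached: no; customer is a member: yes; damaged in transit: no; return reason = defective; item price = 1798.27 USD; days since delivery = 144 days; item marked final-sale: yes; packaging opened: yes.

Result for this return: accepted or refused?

Accepted

Atomic conditions:
  return reason ∈ {defective, late, other, wrong-item}: defective is in the set → true
  item price between 1747.59 USD and 1767.72 USD: 1798.27 in [1747.59, 1767.72] is false
  receipt or order number provided: yes → true
  customer is a member: yes → true
  item marked final-sale: yes → true
  damaged in transit: no → false
  item category = electronics: electronics == electronics is true
  NOT damaged in transit: no → true
  original tags attached: no → false
  days since delivery > 92 days: 144 > 92 is true
  NOT item shows signs of use: yes → false
  packaging opened: yes → true
  restocking fee paid: yes → true
  item shows signs of use: yes → true
  item price > 519.98 USD: 1798.27 > 519.98 is true
  NOT packaging opened: yes → false
  item price ≥ 1056.02 USD: 1798.27 ≥ 1056.02 is true
  days since delivery > 70 days: 144 > 70 is true
Combine:
[1.1.1.1] true → false = false
[1.1.1] NOT false = true
[1.1.2] true AND true = true
[1.1] true AND true = true
[1.2.1] true → false = false
[1.2.2.1] true AND true AND false = false
[1.2.2] NOT false = true
[1.2] false OR true = true
[1] true → true = true
[2.1.1] exactly-one(true, false) = true
[2.1.2.2] true OR true = true
[2.1.2] true OR true = true
[2.1.3.3] true → true = true
[2.1.3] true OR false OR true = true
[2.1] true AND true AND true = true
[2] NOT true = false
[root] true OR false = true
Overall: true → accepted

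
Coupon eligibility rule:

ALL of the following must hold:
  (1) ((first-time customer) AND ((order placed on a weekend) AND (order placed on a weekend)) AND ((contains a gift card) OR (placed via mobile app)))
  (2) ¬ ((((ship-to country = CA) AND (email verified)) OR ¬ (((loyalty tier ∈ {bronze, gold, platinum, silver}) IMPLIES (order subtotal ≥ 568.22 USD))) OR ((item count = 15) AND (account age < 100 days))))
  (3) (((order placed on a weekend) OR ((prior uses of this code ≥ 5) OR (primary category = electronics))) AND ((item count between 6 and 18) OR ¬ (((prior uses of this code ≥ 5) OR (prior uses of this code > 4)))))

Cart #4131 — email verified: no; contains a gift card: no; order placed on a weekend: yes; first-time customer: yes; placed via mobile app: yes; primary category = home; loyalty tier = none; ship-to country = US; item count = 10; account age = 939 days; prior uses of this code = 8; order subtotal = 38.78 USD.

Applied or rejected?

Applied

Atomic conditions:
  first-time customer: yes → true
  order placed on a weekend: yes → true
  contains a gift card: no → false
  placed via mobile app: yes → true
  ship-to country = CA: US == CA is false
  email verified: no → false
  loyalty tier ∈ {bronze, gold, platinum, silver}: none is not in the set → false
  order subtotal ≥ 568.22 USD: 38.78 ≥ 568.22 is false
  item count = 15: 10 == 15 is false
  account age < 100 days: 939 < 100 is false
  prior uses of this code ≥ 5: 8 ≥ 5 is true
  primary category = electronics: home == electronics is false
  item count between 6 and 18: 10 in [6, 18] is true
  prior uses of this code > 4: 8 > 4 is true
Combine:
[1.2] true AND true = true
[1.3] false OR true = true
[1] true AND true AND true = true
[2.1.1] false AND false = false
[2.1.2.1] false → false (antecedent false ⇒ implication holds) = true
[2.1.2] NOT true = false
[2.1.3] false AND false = false
[2.1] false OR false OR false = false
[2] NOT false = true
[3.1.2] true OR false = true
[3.1] true OR true = true
[3.2.2.1] true OR true = true
[3.2.2] NOT true = false
[3.2] true OR false = true
[3] true AND true = true
[root] true AND true AND true = true
Overall: true → applied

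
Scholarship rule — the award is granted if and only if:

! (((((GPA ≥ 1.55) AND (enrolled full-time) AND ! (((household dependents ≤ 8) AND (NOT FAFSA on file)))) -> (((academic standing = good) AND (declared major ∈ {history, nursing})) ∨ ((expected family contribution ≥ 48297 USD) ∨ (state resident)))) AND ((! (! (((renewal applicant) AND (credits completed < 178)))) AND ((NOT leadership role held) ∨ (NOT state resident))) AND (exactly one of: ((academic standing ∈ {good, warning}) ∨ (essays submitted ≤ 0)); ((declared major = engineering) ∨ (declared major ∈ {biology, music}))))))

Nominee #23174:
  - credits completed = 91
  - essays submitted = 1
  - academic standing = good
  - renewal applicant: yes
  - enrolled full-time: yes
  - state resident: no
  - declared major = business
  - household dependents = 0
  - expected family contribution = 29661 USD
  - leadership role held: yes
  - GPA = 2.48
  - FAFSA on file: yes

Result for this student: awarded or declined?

Awarded

Atomic conditions:
  GPA ≥ 1.55: 2.48 ≥ 1.55 is true
  enrolled full-time: yes → true
  household dependents ≤ 8: 0 ≤ 8 is true
  NOT FAFSA on file: yes → false
  academic standing = good: good == good is true
  declared major ∈ {history, nursing}: business is not in the set → false
  expected family contribution ≥ 48297 USD: 29661 ≥ 48297 is false
  state resident: no → false
  renewal applicant: yes → true
  credits completed < 178: 91 < 178 is true
  NOT leadership role held: yes → false
  NOT state resident: no → true
  academic standing ∈ {good, warning}: good is in the set → true
  essays submitted ≤ 0: 1 ≤ 0 is false
  declared major = engineering: business == engineering is false
  declared major ∈ {biology, music}: business is not in the set → false
Combine:
[1.1.1.3.1] true AND false = false
[1.1.1.3] NOT false = true
[1.1.1] true AND true AND true = true
[1.1.2.1] true AND false = false
[1.1.2.2] false OR false = false
[1.1.2] false OR false = false
[1.1] true → false = false
[1.2.1.1.1.1] true AND true = true
[1.2.1.1.1] NOT true = false
[1.2.1.1] NOT false = true
[1.2.1.2] false OR true = true
[1.2.1] true AND true = true
[1.2.2.1] true OR false = true
[1.2.2.2] false OR false = false
[1.2.2] exactly-one(true, false) = true
[1.2] true AND true = true
[1] false AND true = false
[root] NOT false = true
Overall: true → awarded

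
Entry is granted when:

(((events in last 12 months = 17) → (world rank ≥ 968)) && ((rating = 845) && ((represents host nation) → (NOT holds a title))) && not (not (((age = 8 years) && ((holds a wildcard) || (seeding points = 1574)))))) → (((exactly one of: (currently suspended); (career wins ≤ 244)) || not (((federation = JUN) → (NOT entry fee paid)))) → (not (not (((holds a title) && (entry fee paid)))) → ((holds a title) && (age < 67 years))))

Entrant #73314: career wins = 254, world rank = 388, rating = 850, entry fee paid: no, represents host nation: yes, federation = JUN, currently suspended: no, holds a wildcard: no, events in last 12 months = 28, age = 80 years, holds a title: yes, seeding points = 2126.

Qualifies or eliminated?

Qualifies

Atomic conditions:
  events in last 12 months = 17: 28 == 17 is false
  world rank ≥ 968: 388 ≥ 968 is false
  rating = 845: 850 == 845 is false
  represents host nation: yes → true
  NOT holds a title: yes → false
  age = 8 years: 80 == 8 is false
  holds a wildcard: no → false
  seeding points = 1574: 2126 == 1574 is false
  currently suspended: no → false
  career wins ≤ 244: 254 ≤ 244 is false
  federation = JUN: JUN == JUN is true
  NOT entry fee paid: no → true
  holds a title: yes → true
  entry fee paid: no → false
  age < 67 years: 80 < 67 is false
Combine:
[1.1] false → false (antecedent false ⇒ implication holds) = true
[1.2.2] true → false = false
[1.2] false AND false = false
[1.3.1.1.2] false OR false = false
[1.3.1.1] false AND false = false
[1.3.1] NOT false = true
[1.3] NOT true = false
[1] true AND false AND false = false
[2.1.1] exactly-one(false, false) = false
[2.1.2.1] true → true = true
[2.1.2] NOT true = false
[2.1] false OR false = false
[2.2.1.1.1] true AND false = false
[2.2.1.1] NOT false = true
[2.2.1] NOT true = false
[2.2.2] true AND false = false
[2.2] false → false (antecedent false ⇒ implication holds) = true
[2] false → true (antecedent false ⇒ implication holds) = true
[root] false → true (antecedent false ⇒ implication holds) = true
Overall: true → qualifies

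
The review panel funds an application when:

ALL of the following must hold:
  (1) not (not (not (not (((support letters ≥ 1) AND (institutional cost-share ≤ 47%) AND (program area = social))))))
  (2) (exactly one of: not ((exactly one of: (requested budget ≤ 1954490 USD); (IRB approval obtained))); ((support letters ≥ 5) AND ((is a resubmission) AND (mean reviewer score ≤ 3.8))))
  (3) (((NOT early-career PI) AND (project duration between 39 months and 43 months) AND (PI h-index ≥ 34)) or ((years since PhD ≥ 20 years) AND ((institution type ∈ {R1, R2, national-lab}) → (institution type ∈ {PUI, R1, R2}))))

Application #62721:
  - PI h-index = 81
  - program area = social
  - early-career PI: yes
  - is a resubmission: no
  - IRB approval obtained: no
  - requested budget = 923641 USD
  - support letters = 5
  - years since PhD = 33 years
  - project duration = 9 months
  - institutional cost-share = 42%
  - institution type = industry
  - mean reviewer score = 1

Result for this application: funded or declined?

Declined

Atomic conditions:
  support letters ≥ 1: 5 ≥ 1 is true
  institutional cost-share ≤ 47%: 42 ≤ 47 is true
  program area = social: social == social is true
  requested budget ≤ 1954490 USD: 923641 ≤ 1954490 is true
  IRB approval obtained: no → false
  support letters ≥ 5: 5 ≥ 5 is true
  is a resubmission: no → false
  mean reviewer score ≤ 3.8: 1 ≤ 3.8 is true
  NOT early-career PI: yes → false
  project duration between 39 months and 43 months: 9 in [39, 43] is false
  PI h-index ≥ 34: 81 ≥ 34 is true
  years since PhD ≥ 20 years: 33 ≥ 20 is true
  institution type ∈ {R1, R2, national-lab}: industry is not in the set → false
  institution type ∈ {PUI, R1, R2}: industry is not in the set → false
Combine:
[1.1.1.1.1] true AND true AND true = true
[1.1.1.1] NOT true = false
[1.1.1] NOT false = true
[1.1] NOT true = false
[1] NOT false = true
[2.1.1] exactly-one(true, false) = true
[2.1] NOT true = false
[2.2.2] false AND true = false
[2.2] true AND false = false
[2] exactly-one(false, false) = false
[3.1] false AND false AND true = false
[3.2.2] false → false (antecedent false ⇒ implication holds) = true
[3.2] true AND true = true
[3] false OR true = true
[root] true AND false AND true = false
Overall: false → declined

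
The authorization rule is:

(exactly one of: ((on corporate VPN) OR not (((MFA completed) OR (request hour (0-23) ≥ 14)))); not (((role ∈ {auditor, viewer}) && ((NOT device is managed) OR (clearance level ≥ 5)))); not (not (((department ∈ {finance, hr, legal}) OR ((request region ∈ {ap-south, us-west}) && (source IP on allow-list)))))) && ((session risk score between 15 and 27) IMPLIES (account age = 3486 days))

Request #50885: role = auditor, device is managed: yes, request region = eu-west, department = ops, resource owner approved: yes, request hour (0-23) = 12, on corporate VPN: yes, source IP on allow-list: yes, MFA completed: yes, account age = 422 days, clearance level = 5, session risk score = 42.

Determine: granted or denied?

Granted

Atomic conditions:
  on corporate VPN: yes → true
  MFA completed: yes → true
  request hour (0-23) ≥ 14: 12 ≥ 14 is false
  role ∈ {auditor, viewer}: auditor is in the set → true
  NOT device is managed: yes → false
  clearance level ≥ 5: 5 ≥ 5 is true
  department ∈ {finance, hr, legal}: ops is not in the set → false
  request region ∈ {ap-south, us-west}: eu-west is not in the set → false
  source IP on allow-list: yes → true
  session risk score between 15 and 27: 42 in [15, 27] is false
  account age = 3486 days: 422 == 3486 is false
Combine:
[1.1.2.1] true OR false = true
[1.1.2] NOT true = false
[1.1] true OR false = true
[1.2.1.2] false OR true = true
[1.2.1] true AND true = true
[1.2] NOT true = false
[1.3.1.1.2] false AND true = false
[1.3.1.1] false OR false = false
[1.3.1] NOT false = true
[1.3] NOT true = false
[1] exactly-one(true, false, false) = true
[2] false → false (antecedent false ⇒ implication holds) = true
[root] true AND true = true
Overall: true → granted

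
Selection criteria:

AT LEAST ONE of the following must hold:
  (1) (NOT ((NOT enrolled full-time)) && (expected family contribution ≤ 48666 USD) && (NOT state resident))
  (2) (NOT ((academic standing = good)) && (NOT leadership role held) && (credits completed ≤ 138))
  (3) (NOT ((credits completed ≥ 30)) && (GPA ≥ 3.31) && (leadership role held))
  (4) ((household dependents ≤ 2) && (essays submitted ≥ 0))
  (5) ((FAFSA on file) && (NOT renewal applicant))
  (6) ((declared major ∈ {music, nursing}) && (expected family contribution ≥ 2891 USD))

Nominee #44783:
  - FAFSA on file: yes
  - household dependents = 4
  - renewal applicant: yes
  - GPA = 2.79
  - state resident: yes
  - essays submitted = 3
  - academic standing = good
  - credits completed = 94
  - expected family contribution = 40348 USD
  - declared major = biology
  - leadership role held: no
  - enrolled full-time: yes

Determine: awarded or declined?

Declined

Atomic conditions:
  NOT enrolled full-time: yes → false
  expected family contribution ≤ 48666 USD: 40348 ≤ 48666 is true
  NOT state resident: yes → false
  academic standing = good: good == good is true
  NOT leadership role held: no → true
  credits completed ≤ 138: 94 ≤ 138 is true
  credits completed ≥ 30: 94 ≥ 30 is true
  GPA ≥ 3.31: 2.79 ≥ 3.31 is false
  leadership role held: no → false
  household dependents ≤ 2: 4 ≤ 2 is false
  essays submitted ≥ 0: 3 ≥ 0 is true
  FAFSA on file: yes → true
  NOT renewal applicant: yes → false
  declared major ∈ {music, nursing}: biology is not in the set → false
  expected family contribution ≥ 2891 USD: 40348 ≥ 2891 is true
Combine:
[1.1] NOT false = true
[1] true AND true AND false = false
[2.1] NOT true = false
[2] false AND true AND true = false
[3.1] NOT true = false
[3] false AND false AND false = false
[4] false AND true = false
[5] true AND false = false
[6] false AND true = false
[root] false OR false OR false OR false OR false OR false = false
Overall: false → declined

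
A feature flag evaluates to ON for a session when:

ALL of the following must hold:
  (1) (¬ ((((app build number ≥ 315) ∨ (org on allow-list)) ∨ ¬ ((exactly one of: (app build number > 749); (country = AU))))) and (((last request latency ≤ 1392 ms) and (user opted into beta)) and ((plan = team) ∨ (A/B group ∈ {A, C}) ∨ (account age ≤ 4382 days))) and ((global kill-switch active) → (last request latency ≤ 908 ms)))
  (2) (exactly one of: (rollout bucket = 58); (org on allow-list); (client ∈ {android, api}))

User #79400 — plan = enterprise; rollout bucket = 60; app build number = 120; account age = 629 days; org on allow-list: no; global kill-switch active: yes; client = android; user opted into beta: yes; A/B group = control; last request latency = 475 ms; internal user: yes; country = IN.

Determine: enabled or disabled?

Atomic conditions:
  app build number ≥ 315: 120 ≥ 315 is false
  org on allow-list: no → false
  app build number > 749: 120 > 749 is false
  country = AU: IN == AU is false
  last request latency ≤ 1392 ms: 475 ≤ 1392 is true
  user opted into beta: yes → true
  plan = team: enterprise == team is false
  A/B group ∈ {A, C}: control is not in the set → false
  account age ≤ 4382 days: 629 ≤ 4382 is true
  global kill-switch active: yes → true
  last request latency ≤ 908 ms: 475 ≤ 908 is true
  rollout bucket = 58: 60 == 58 is false
  client ∈ {android, api}: android is in the set → true
Combine:
[1.1.1.1] false OR false = false
[1.1.1.2.1] exactly-one(false, false) = false
[1.1.1.2] NOT false = true
[1.1.1] false OR true = true
[1.1] NOT true = false
[1.2.1] true AND true = true
[1.2.2] false OR false OR true = true
[1.2] true AND true = true
[1.3] true → true = true
[1] false AND true AND true = false
[2] exactly-one(false, false, true) = true
[root] false AND true = false
Overall: false → disabled

Disabled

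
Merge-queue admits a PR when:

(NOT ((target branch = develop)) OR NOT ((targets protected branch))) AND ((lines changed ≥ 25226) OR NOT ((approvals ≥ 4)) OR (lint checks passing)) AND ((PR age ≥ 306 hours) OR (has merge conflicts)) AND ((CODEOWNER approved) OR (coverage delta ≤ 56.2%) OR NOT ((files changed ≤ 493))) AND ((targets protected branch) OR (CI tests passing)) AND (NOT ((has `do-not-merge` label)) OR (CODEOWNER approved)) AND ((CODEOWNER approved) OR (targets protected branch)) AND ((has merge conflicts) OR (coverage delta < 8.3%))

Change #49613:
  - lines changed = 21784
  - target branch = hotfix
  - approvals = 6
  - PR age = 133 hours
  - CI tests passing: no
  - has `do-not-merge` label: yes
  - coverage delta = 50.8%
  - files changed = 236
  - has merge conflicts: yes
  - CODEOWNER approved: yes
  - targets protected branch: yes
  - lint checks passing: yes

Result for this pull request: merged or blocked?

Atomic conditions:
  target branch = develop: hotfix == develop is false
  targets protected branch: yes → true
  lines changed ≥ 25226: 21784 ≥ 25226 is false
  approvals ≥ 4: 6 ≥ 4 is true
  lint checks passing: yes → true
  PR age ≥ 306 hours: 133 ≥ 306 is false
  has merge conflicts: yes → true
  CODEOWNER approved: yes → true
  coverage delta ≤ 56.2%: 50.8 ≤ 56.2 is true
  files changed ≤ 493: 236 ≤ 493 is true
  CI tests passing: no → false
  has `do-not-merge` label: yes → true
  coverage delta < 8.3%: 50.8 < 8.3 is false
Combine:
[1.1] NOT false = true
[1.2] NOT true = false
[1] true OR false = true
[2.2] NOT true = false
[2] false OR false OR true = true
[3] false OR true = true
[4.3] NOT true = false
[4] true OR true OR false = true
[5] true OR false = true
[6.1] NOT true = false
[6] false OR true = true
[7] true OR true = true
[8] true OR false = true
[root] true AND true AND true AND true AND true AND true AND true AND true = true
Overall: true → merged

Merged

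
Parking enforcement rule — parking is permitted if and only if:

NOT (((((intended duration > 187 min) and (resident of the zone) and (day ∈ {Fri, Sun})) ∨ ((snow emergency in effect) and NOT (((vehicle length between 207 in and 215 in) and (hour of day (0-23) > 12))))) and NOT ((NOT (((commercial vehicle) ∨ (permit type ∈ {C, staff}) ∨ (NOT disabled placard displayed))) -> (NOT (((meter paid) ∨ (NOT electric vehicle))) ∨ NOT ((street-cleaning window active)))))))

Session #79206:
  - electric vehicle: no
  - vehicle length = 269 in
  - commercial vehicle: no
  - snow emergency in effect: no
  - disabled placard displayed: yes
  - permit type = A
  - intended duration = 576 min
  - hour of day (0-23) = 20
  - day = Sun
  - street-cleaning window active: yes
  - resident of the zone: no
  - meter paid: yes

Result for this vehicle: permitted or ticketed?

Permitted

Atomic conditions:
  intended duration > 187 min: 576 > 187 is true
  resident of the zone: no → false
  day ∈ {Fri, Sun}: Sun is in the set → true
  snow emergency in effect: no → false
  vehicle length between 207 in and 215 in: 269 in [207, 215] is false
  hour of day (0-23) > 12: 20 > 12 is true
  commercial vehicle: no → false
  permit type ∈ {C, staff}: A is not in the set → false
  NOT disabled placard displayed: yes → false
  meter paid: yes → true
  NOT electric vehicle: no → true
  street-cleaning window active: yes → true
Combine:
[1.1.1] true AND false AND true = false
[1.1.2.2.1] false AND true = false
[1.1.2.2] NOT false = true
[1.1.2] false AND true = false
[1.1] false OR false = false
[1.2.1.1.1] false OR false OR false = false
[1.2.1.1] NOT false = true
[1.2.1.2.1.1] true OR true = true
[1.2.1.2.1] NOT true = false
[1.2.1.2.2] NOT true = false
[1.2.1.2] false OR false = false
[1.2.1] true → false = false
[1.2] NOT false = true
[1] false AND true = false
[root] NOT false = true
Overall: true → permitted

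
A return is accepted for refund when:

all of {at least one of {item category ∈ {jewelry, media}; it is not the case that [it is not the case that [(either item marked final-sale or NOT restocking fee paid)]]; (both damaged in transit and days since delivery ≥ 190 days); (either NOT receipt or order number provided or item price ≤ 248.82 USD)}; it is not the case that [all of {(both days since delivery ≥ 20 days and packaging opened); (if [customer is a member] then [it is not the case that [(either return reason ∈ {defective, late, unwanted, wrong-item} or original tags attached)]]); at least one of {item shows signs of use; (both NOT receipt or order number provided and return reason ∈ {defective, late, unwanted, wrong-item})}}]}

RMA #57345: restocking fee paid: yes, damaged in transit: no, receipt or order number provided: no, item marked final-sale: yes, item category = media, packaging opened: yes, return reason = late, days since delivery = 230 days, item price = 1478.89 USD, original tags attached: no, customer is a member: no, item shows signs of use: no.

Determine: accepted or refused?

Atomic conditions:
  item category ∈ {jewelry, media}: media is in the set → true
  item marked final-sale: yes → true
  NOT restocking fee paid: yes → false
  damaged in transit: no → false
  days since delivery ≥ 190 days: 230 ≥ 190 is true
  NOT receipt or order number provided: no → true
  item price ≤ 248.82 USD: 1478.89 ≤ 248.82 is false
  days since delivery ≥ 20 days: 230 ≥ 20 is true
  packaging opened: yes → true
  customer is a member: no → false
  return reason ∈ {defective, late, unwanted, wrong-item}: late is in the set → true
  original tags attached: no → false
  item shows signs of use: no → false
Combine:
[1.2.1.1] true OR false = true
[1.2.1] NOT true = false
[1.2] NOT false = true
[1.3] false AND true = false
[1.4] true OR false = true
[1] true OR true OR false OR true = true
[2.1.1] true AND true = true
[2.1.2.2.1] true OR false = true
[2.1.2.2] NOT true = false
[2.1.2] false → false (antecedent false ⇒ implication holds) = true
[2.1.3.2] true AND true = true
[2.1.3] false OR true = true
[2.1] true AND true AND true = true
[2] NOT true = false
[root] true AND false = false
Overall: false → refused

Refused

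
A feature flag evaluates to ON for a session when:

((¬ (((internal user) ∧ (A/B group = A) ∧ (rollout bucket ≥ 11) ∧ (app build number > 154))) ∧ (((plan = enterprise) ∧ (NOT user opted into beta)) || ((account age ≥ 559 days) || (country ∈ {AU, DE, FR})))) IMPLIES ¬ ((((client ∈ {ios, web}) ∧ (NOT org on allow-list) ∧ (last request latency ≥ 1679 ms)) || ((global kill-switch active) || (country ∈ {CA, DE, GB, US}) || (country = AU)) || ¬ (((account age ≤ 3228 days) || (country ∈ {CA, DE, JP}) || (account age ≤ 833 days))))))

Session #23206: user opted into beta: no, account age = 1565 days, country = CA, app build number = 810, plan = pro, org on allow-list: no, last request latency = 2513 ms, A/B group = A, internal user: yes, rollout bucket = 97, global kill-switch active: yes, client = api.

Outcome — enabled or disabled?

Atomic conditions:
  internal user: yes → true
  A/B group = A: A == A is true
  rollout bucket ≥ 11: 97 ≥ 11 is true
  app build number > 154: 810 > 154 is true
  plan = enterprise: pro == enterprise is false
  NOT user opted into beta: no → true
  account age ≥ 559 days: 1565 ≥ 559 is true
  country ∈ {AU, DE, FR}: CA is not in the set → false
  client ∈ {ios, web}: api is not in the set → false
  NOT org on allow-list: no → true
  last request latency ≥ 1679 ms: 2513 ≥ 1679 is true
  global kill-switch active: yes → true
  country ∈ {CA, DE, GB, US}: CA is in the set → true
  country = AU: CA == AU is false
  account age ≤ 3228 days: 1565 ≤ 3228 is true
  country ∈ {CA, DE, JP}: CA is in the set → true
  account age ≤ 833 days: 1565 ≤ 833 is false
Combine:
[1.1.1] true AND true AND true AND true = true
[1.1] NOT true = false
[1.2.1] false AND true = false
[1.2.2] true OR false = true
[1.2] false OR true = true
[1] false AND true = false
[2.1.1] false AND true AND true = false
[2.1.2] true OR true OR false = true
[2.1.3.1] true OR true OR false = true
[2.1.3] NOT true = false
[2.1] false OR true OR false = true
[2] NOT true = false
[root] false → false (antecedent false ⇒ implication holds) = true
Overall: true → enabled

Enabled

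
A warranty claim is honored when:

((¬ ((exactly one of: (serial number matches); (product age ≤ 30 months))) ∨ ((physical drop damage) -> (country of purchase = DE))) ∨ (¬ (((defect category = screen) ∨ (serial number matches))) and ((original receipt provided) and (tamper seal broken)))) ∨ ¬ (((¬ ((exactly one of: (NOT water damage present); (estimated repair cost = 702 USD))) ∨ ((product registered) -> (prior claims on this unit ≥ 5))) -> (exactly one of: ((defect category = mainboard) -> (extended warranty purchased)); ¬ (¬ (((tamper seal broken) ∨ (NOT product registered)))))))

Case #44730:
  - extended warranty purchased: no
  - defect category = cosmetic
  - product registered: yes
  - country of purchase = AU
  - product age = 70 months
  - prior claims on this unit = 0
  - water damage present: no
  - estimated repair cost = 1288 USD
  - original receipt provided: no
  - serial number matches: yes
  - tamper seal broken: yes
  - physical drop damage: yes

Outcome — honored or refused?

Refused

Atomic conditions:
  serial number matches: yes → true
  product age ≤ 30 months: 70 ≤ 30 is false
  physical drop damage: yes → true
  country of purchase = DE: AU == DE is false
  defect category = screen: cosmetic == screen is false
  original receipt provided: no → false
  tamper seal broken: yes → true
  NOT water damage present: no → true
  estimated repair cost = 702 USD: 1288 == 702 is false
  product registered: yes → true
  prior claims on this unit ≥ 5: 0 ≥ 5 is false
  defect category = mainboard: cosmetic == mainboard is false
  extended warranty purchased: no → false
  NOT product registered: yes → false
Combine:
[1.1.1.1] exactly-one(true, false) = true
[1.1.1] NOT true = false
[1.1.2] true → false = false
[1.1] false OR false = false
[1.2.1.1] false OR true = true
[1.2.1] NOT true = false
[1.2.2] false AND true = false
[1.2] false AND false = false
[1] false OR false = false
[2.1.1.1.1] exactly-one(true, false) = true
[2.1.1.1] NOT true = false
[2.1.1.2] true → false = false
[2.1.1] false OR false = false
[2.1.2.1] false → false (antecedent false ⇒ implication holds) = true
[2.1.2.2.1.1] true OR false = true
[2.1.2.2.1] NOT true = false
[2.1.2.2] NOT false = true
[2.1.2] exactly-one(true, true) = false
[2.1] false → false (antecedent false ⇒ implication holds) = true
[2] NOT true = false
[root] false OR false = false
Overall: false → refused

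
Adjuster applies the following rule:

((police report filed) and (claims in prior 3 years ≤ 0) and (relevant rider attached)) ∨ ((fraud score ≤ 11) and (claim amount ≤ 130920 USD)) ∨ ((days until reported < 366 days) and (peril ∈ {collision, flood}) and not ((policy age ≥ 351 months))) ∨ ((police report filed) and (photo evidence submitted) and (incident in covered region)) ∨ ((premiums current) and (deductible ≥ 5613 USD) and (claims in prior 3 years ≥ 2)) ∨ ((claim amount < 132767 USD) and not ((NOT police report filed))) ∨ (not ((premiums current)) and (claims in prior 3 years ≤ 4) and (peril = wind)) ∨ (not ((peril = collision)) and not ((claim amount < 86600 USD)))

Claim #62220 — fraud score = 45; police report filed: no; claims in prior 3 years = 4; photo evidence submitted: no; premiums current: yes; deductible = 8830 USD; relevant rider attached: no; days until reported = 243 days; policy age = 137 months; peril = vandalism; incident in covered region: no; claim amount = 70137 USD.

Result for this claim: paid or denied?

Paid

Atomic conditions:
  police report filed: no → false
  claims in prior 3 years ≤ 0: 4 ≤ 0 is false
  relevant rider attached: no → false
  fraud score ≤ 11: 45 ≤ 11 is false
  claim amount ≤ 130920 USD: 70137 ≤ 130920 is true
  days until reported < 366 days: 243 < 366 is true
  peril ∈ {collision, flood}: vandalism is not in the set → false
  policy age ≥ 351 months: 137 ≥ 351 is false
  photo evidence submitted: no → false
  incident in covered region: no → false
  premiums current: yes → true
  deductible ≥ 5613 USD: 8830 ≥ 5613 is true
  claims in prior 3 years ≥ 2: 4 ≥ 2 is true
  claim amount < 132767 USD: 70137 < 132767 is true
  NOT police report filed: no → true
  claims in prior 3 years ≤ 4: 4 ≤ 4 is true
  peril = wind: vandalism == wind is false
  peril = collision: vandalism == collision is false
  claim amount < 86600 USD: 70137 < 86600 is true
Combine:
[1] false AND false AND false = false
[2] false AND true = false
[3.3] NOT false = true
[3] true AND false AND true = false
[4] false AND false AND false = false
[5] true AND true AND true = true
[6.2] NOT true = false
[6] true AND false = false
[7.1] NOT true = false
[7] false AND true AND false = false
[8.1] NOT false = true
[8.2] NOT true = false
[8] true AND false = false
[root] false OR false OR false OR false OR true OR false OR false OR false = true
Overall: true → paid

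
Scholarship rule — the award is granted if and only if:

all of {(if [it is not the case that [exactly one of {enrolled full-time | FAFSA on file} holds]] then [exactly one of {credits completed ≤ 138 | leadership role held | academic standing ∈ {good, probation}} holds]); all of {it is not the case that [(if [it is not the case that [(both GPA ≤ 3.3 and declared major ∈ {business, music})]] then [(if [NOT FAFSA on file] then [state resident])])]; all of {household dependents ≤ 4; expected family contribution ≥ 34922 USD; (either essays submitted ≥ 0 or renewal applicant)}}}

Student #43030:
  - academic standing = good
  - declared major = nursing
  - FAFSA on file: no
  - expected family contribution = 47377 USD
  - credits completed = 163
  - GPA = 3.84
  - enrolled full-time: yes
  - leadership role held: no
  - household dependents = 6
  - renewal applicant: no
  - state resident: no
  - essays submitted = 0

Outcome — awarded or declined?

Atomic conditions:
  enrolled full-time: yes → true
  FAFSA on file: no → false
  credits completed ≤ 138: 163 ≤ 138 is false
  leadership role held: no → false
  academic standing ∈ {good, probation}: good is in the set → true
  GPA ≤ 3.3: 3.84 ≤ 3.3 is false
  declared major ∈ {business, music}: nursing is not in the set → false
  NOT FAFSA on file: no → true
  state resident: no → false
  household dependents ≤ 4: 6 ≤ 4 is false
  expected family contribution ≥ 34922 USD: 47377 ≥ 34922 is true
  essays submitted ≥ 0: 0 ≥ 0 is true
  renewal applicant: no → false
Combine:
[1.1.1] exactly-one(true, false) = true
[1.1] NOT true = false
[1.2] exactly-one(false, false, true) = true
[1] false → true (antecedent false ⇒ implication holds) = true
[2.1.1.1.1] false AND false = false
[2.1.1.1] NOT false = true
[2.1.1.2] true → false = false
[2.1.1] true → false = false
[2.1] NOT false = true
[2.2.3] true OR false = true
[2.2] false AND true AND true = false
[2] true AND false = false
[root] true AND false = false
Overall: false → declined

Declined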